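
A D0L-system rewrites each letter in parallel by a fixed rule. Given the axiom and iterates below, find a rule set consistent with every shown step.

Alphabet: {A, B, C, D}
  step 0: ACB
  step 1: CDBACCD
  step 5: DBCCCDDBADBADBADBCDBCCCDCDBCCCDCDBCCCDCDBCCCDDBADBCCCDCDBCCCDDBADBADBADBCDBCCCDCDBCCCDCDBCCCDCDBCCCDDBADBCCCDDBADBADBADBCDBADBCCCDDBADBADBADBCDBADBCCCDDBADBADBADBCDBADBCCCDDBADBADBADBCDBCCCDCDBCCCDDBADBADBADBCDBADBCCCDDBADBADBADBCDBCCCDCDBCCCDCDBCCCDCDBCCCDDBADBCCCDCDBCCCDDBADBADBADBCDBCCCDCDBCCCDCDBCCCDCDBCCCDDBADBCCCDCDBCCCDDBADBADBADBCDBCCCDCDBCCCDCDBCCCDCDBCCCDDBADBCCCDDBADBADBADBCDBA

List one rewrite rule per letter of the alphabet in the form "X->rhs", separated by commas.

A->C, B->CCD, C->DBA, D->DBC

  step 0 ⇒ step 1: ACB ⇒ C·DBA·CCD
    A ↦ C
    B ↦ CCD
    C ↦ DBA
    D ↦ DBC  (constrained at step 1)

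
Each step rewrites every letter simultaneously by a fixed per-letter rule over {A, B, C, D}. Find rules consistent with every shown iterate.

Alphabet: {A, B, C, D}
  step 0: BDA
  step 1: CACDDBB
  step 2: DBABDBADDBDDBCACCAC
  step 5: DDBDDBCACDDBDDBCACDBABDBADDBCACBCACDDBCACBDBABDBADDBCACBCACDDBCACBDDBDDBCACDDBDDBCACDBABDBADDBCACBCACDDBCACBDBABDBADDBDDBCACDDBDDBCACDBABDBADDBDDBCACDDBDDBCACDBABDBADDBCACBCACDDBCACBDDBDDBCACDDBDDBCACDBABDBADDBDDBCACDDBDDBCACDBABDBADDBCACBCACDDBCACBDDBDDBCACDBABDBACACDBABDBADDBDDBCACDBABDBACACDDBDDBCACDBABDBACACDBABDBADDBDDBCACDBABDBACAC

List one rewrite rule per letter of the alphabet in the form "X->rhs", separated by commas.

A->B, B->CAC, C->DBA, D->DDB

  step 1 ⇒ step 2: CACDDBB ⇒ DBA·B·DBA·DDB·DDB·CAC·CAC
    A ↦ B
    B ↦ CAC
    C ↦ DBA
    D ↦ DDB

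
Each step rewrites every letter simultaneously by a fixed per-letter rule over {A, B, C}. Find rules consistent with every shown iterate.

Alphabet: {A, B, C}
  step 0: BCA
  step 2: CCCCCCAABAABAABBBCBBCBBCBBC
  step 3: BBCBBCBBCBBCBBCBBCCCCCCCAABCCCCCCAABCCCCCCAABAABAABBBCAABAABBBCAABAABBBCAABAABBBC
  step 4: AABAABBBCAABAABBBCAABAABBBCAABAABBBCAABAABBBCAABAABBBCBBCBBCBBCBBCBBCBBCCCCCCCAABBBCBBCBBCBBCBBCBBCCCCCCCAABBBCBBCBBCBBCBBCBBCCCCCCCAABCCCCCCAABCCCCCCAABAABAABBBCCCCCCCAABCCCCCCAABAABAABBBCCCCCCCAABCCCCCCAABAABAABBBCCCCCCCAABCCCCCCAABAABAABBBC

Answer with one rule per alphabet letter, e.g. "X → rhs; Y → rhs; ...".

A->CCC, B->AAB, C->BBC

  step 3 ⇒ step 4: BBCBBCBBCBBCBBCBBCCCCCCCAABCCCCCCAABCCCCCCAABAABAABBBCAABAABBBCAABAABBBCAABAABBBC ⇒ AAB·AAB·BBC·AAB·AAB·BBC·AAB·AAB·BBC·AAB·AAB·BBC·AAB·AAB·BBC·AAB·AAB·BBC·BBC·BBC·BBC·BBC·BBC·BBC·CCC·CCC·AAB·BBC·BBC·BBC·BBC·BBC·BBC·CCC·CCC·AAB·BBC·BBC·BBC·BBC·BBC·BBC·CCC·CCC·AAB·CCC·CCC·AAB·CCC·CCC·AAB·AAB·AAB·BBC·CCC·CCC·AAB·CCC·CCC·AAB·AAB·AAB·BBC·CCC·CCC·AAB·CCC·CCC·AAB·AAB·AAB·BBC·CCC·CCC·AAB·CCC·CCC·AAB·AAB·AAB·BBC
    A ↦ CCC
    B ↦ AAB
    C ↦ BBC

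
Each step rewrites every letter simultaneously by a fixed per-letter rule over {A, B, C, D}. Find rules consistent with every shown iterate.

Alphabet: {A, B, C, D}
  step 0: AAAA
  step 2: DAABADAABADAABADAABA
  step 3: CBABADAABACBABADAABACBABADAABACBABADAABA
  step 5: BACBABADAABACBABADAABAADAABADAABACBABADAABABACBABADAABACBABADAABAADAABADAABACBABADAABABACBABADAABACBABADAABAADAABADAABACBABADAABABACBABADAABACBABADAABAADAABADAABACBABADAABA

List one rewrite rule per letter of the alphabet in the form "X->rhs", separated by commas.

A->BA, B->DAA, C->A, D->C

  step 2 ⇒ step 3: DAABADAABADAABADAABA ⇒ C·BA·BA·DAA·BA·C·BA·BA·DAA·BA·C·BA·BA·DAA·BA·C·BA·BA·DAA·BA
    A ↦ BA
    B ↦ DAA
    D ↦ C
    C ↦ A  (constrained at step 3)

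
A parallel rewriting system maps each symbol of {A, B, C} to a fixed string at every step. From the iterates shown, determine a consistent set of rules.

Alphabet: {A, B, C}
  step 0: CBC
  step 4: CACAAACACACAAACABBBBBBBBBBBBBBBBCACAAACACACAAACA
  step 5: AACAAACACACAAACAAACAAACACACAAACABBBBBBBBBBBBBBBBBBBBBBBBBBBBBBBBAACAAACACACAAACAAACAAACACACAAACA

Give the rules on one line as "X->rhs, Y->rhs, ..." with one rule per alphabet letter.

A->CA, B->BB, C->AA

  step 4 ⇒ step 5: CACAAACACACAAACABBBBBBBBBBBBBBBBCACAAACACACAAACA ⇒ AA·CA·AA·CA·CA·CA·AA·CA·AA·CA·AA·CA·CA·CA·AA·CA·BB·BB·BB·BB·BB·BB·BB·BB·BB·BB·BB·BB·BB·BB·BB·BB·AA·CA·AA·CA·CA·CA·AA·CA·AA·CA·AA·CA·CA·CA·AA·CA
    A ↦ CA
    B ↦ BB
    C ↦ AA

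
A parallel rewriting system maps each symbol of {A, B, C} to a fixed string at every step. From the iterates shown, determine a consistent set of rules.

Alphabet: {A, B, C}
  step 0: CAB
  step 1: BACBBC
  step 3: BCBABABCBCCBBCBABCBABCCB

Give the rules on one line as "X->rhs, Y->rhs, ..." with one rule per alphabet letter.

A->CB, B->BC, C->BA

  step 0 ⇒ step 1: CAB ⇒ BA·CB·BC
    A ↦ CB
    B ↦ BC
    C ↦ BA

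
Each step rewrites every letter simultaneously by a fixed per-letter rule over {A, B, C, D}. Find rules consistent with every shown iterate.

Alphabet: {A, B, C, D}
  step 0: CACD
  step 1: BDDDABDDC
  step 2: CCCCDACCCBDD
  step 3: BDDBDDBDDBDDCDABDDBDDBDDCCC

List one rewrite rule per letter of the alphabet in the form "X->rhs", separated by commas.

A->DA, B->C, C->BDD, D->C

  step 2 ⇒ step 3: CCCCDACCCBDD ⇒ BDD·BDD·BDD·BDD·C·DA·BDD·BDD·BDD·C·C·C
    A ↦ DA
    B ↦ C
    C ↦ BDD
    D ↦ C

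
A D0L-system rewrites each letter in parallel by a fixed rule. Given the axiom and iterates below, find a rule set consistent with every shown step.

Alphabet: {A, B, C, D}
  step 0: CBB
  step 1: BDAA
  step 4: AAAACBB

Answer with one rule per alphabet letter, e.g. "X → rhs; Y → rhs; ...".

A->B, B->A, C->BD, D->AC

  step 0 ⇒ step 1: CBB ⇒ BD·A·A
    B ↦ A
    C ↦ BD
    A ↦ B  (constrained at step 1)
    D ↦ AC  (constrained at step 1)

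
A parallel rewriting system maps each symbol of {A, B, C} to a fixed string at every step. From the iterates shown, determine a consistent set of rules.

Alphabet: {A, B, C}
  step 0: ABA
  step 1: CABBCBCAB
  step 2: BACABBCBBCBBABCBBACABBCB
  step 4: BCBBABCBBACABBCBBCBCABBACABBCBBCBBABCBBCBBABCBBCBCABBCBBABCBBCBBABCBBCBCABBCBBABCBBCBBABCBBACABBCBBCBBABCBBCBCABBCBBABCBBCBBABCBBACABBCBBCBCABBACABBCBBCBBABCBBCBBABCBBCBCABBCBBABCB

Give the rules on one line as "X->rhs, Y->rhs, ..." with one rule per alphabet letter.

A->CAB, B->BCB, C->BA

  step 1 ⇒ step 2: CABBCBCAB ⇒ BA·CAB·BCB·BCB·BA·BCB·BA·CAB·BCB
    A ↦ CAB
    B ↦ BCB
    C ↦ BA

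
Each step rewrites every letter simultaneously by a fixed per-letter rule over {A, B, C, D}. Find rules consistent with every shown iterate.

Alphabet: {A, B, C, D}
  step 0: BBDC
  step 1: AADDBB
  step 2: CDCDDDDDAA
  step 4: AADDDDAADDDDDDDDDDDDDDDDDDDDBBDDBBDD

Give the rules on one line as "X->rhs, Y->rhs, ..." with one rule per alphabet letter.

  step 1 ⇒ step 2: AADDBB ⇒ CD·CD·DD·DD·A·A
    A ↦ CD
    B ↦ A
    D ↦ DD
  step 0 ⇒ step 1: BBDC ⇒ A·A·DD·BB
    C ↦ BB

A->CD, B->A, C->BB, D->DD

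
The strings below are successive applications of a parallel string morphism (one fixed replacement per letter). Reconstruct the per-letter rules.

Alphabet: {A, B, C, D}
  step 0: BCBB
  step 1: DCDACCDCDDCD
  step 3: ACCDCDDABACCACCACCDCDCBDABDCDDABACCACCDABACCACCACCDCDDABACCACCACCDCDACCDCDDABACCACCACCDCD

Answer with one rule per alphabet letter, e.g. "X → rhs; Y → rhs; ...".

A->DAB, B->DCD, C->ACC, D->CB

  step 0 ⇒ step 1: BCBB ⇒ DCD·ACC·DCD·DCD
    B ↦ DCD
    C ↦ ACC
    A ↦ DAB  (constrained at step 1)
    D ↦ CB  (constrained at step 1)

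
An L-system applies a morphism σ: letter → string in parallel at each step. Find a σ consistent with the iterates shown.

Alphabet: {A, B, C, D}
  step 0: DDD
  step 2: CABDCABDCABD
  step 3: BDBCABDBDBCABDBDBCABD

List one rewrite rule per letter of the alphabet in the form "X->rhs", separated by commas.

  step 2 ⇒ step 3: CABDCABDCABD ⇒ B·DB·CA·BD·B·DB·CA·BD·B·DB·CA·BD
    A ↦ DB
    B ↦ CA
    C ↦ B
    D ↦ BD

A->DB, B->CA, C->B, D->BD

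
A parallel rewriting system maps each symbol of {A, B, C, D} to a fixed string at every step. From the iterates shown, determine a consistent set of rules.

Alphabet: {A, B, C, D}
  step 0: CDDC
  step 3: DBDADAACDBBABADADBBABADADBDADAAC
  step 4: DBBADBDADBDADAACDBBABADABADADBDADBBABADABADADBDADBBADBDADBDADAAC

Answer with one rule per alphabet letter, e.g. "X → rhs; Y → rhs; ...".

A->DA, B->BA, C->AC, D->DB

  step 3 ⇒ step 4: DBDADAACDBBABADADBBABADADBDADAAC ⇒ DB·BA·DB·DA·DB·DA·DA·AC·DB·BA·BA·DA·BA·DA·DB·DA·DB·BA·BA·DA·BA·DA·DB·DA·DB·BA·DB·DA·DB·DA·DA·AC
    A ↦ DA
    B ↦ BA
    C ↦ AC
    D ↦ DB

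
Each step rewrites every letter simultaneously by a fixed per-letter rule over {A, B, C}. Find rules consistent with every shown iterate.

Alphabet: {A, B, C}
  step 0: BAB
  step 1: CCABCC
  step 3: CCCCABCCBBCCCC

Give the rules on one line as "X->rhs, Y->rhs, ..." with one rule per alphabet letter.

A->AB, B->CC, C->B

  step 0 ⇒ step 1: BAB ⇒ CC·AB·CC
    A ↦ AB
    B ↦ CC
    C ↦ B  (constrained at step 1)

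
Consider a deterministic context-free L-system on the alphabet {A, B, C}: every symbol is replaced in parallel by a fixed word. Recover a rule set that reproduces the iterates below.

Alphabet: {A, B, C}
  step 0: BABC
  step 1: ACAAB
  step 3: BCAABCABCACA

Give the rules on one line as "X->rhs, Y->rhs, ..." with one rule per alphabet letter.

A->CA, B->A, C->B

  step 0 ⇒ step 1: BABC ⇒ A·CA·A·B
    A ↦ CA
    B ↦ A
    C ↦ B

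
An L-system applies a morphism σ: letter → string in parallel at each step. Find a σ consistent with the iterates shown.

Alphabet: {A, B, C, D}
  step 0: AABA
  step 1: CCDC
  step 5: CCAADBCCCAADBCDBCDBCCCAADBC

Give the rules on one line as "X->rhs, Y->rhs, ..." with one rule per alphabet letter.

A->C, B->D, C->BC, D->AA

  step 0 ⇒ step 1: AABA ⇒ C·C·D·C
    A ↦ C
    B ↦ D
    C ↦ BC  (constrained at step 1)
    D ↦ AA  (constrained at step 1)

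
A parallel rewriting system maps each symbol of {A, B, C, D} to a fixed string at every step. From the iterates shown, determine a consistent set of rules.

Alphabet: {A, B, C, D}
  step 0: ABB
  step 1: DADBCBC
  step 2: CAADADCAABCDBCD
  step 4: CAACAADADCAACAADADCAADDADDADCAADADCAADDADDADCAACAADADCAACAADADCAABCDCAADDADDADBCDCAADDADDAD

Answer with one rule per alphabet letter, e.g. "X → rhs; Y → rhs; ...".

  step 1 ⇒ step 2: DADBCBC ⇒ CAA·DAD·CAA·BC·D·BC·D
    A ↦ DAD
    B ↦ BC
    C ↦ D
    D ↦ CAA

A->DAD, B->BC, C->D, D->CAA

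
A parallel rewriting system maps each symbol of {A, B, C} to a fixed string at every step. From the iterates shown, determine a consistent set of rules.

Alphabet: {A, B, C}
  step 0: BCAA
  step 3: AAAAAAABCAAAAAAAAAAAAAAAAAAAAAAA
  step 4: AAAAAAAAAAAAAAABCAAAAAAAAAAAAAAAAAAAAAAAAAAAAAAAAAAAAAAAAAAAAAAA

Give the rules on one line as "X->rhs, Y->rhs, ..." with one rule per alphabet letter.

  step 3 ⇒ step 4: AAAAAAABCAAAAAAAAAAAAAAAAAAAAAAA ⇒ AA·AA·AA·AA·AA·AA·AA·AB·CA·AA·AA·AA·AA·AA·AA·AA·AA·AA·AA·AA·AA·AA·AA·AA·AA·AA·AA·AA·AA·AA·AA·AA
    A ↦ AA
    B ↦ AB
    C ↦ CA

A->AA, B->AB, C->CA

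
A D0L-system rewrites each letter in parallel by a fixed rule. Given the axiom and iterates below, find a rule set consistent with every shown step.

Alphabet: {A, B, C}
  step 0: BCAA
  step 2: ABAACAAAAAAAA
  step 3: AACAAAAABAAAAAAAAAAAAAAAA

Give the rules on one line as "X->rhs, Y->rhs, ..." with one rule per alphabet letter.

  step 2 ⇒ step 3: ABAACAAAAAAAA ⇒ AA·C·AA·AA·AB·AA·AA·AA·AA·AA·AA·AA·AA
    A ↦ AA
    B ↦ C
    C ↦ AB

A->AA, B->C, C->AB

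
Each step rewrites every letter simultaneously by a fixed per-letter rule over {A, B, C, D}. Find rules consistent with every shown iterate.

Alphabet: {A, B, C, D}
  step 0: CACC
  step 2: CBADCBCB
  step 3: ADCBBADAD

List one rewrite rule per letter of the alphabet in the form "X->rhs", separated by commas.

  step 2 ⇒ step 3: CBADCBCB ⇒ A·D·CB·B·A·D·A·D
    A ↦ CB
    B ↦ D
    C ↦ A
    D ↦ B

A->CB, B->D, C->A, D->B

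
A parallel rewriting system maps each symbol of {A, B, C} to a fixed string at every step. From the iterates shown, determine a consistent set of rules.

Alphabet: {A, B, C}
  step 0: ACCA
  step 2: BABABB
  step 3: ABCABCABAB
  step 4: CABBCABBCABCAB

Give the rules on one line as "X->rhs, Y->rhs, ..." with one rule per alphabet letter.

  step 3 ⇒ step 4: ABCABCABAB ⇒ C·AB·B·C·AB·B·C·AB·C·AB
    A ↦ C
    B ↦ AB
    C ↦ B

A->C, B->AB, C->B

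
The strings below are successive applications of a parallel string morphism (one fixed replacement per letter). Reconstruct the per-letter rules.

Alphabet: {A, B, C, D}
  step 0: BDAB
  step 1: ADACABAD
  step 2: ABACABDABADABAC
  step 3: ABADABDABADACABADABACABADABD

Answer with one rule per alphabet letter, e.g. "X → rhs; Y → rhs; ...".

  step 2 ⇒ step 3: ABACABDABADABAC ⇒ AB·AD·AB·D·AB·AD·AC·AB·AD·AB·AC·AB·AD·AB·D
    A ↦ AB
    B ↦ AD
    C ↦ D
    D ↦ AC

A->AB, B->AD, C->D, D->AC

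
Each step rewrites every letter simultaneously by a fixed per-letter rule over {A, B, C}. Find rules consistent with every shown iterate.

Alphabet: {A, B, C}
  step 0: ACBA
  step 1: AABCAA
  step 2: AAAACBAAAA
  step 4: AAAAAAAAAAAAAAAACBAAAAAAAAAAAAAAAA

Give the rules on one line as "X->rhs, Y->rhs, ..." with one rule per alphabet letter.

  step 1 ⇒ step 2: AABCAA ⇒ AA·AA·C·B·AA·AA
    A ↦ AA
    B ↦ C
    C ↦ B

A->AA, B->C, C->B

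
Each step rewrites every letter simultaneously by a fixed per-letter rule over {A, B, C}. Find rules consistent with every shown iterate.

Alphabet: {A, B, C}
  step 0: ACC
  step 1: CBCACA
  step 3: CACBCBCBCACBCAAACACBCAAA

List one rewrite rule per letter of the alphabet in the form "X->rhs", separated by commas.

A->CB, B->AA, C->CA

  step 0 ⇒ step 1: ACC ⇒ CB·CA·CA
    A ↦ CB
    C ↦ CA
    B ↦ AA  (constrained at step 1)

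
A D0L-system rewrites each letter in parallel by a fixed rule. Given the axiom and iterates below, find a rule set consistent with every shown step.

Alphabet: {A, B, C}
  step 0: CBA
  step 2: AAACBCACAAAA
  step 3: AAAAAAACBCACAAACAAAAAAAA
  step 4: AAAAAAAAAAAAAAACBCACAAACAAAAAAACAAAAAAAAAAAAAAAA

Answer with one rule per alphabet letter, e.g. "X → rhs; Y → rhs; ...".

A->AA, B->BC, C->AC

  step 3 ⇒ step 4: AAAAAAACBCACAAACAAAAAAAA ⇒ AA·AA·AA·AA·AA·AA·AA·AC·BC·AC·AA·AC·AA·AA·AA·AC·AA·AA·AA·AA·AA·AA·AA·AA
    A ↦ AA
    B ↦ BC
    C ↦ AC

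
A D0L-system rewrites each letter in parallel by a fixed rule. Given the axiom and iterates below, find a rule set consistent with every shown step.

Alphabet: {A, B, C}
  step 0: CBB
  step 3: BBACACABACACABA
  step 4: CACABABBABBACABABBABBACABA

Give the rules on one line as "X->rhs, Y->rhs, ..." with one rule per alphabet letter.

  step 3 ⇒ step 4: BBACACABACACABA ⇒ CA·CA·BA·B·BA·B·BA·CA·BA·B·BA·B·BA·CA·BA
    A ↦ BA
    B ↦ CA
    C ↦ B

A->BA, B->CA, C->B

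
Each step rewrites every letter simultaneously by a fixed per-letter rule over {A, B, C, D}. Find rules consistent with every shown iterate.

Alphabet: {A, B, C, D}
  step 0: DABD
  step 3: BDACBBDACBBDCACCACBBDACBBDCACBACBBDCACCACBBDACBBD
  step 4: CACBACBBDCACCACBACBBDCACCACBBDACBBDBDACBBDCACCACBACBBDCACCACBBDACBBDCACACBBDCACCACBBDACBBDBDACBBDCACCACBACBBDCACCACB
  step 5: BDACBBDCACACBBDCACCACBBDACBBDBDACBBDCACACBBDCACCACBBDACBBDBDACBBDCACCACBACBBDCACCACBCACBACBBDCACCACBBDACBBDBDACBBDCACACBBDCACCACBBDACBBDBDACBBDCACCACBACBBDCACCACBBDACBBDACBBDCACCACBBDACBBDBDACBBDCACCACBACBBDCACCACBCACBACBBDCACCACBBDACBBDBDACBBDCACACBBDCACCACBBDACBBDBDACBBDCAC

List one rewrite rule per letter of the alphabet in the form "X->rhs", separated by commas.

  step 4 ⇒ step 5: CACBACBBDCACCACBACBBDCACCACBBDACBBDBDACBBDCACCACBACBBDCACCACBBDACBBDCACACBBDCACCACBBDACBBDBDACBBDCACCACBACBBDCACCACB ⇒ BD·ACB·BD·CAC·ACB·BD·CAC·CAC·B·BD·ACB·BD·BD·ACB·BD·CAC·ACB·BD·CAC·CAC·B·BD·ACB·BD·BD·ACB·BD·CAC·CAC·B·ACB·BD·CAC·CAC·B·CAC·B·ACB·BD·CAC·CAC·B·BD·ACB·BD·BD·ACB·BD·CAC·ACB·BD·CAC·CAC·B·BD·ACB·BD·BD·ACB·BD·CAC·CAC·B·ACB·BD·CAC·CAC·B·BD·ACB·BD·ACB·BD·CAC·CAC·B·BD·ACB·BD·BD·ACB·BD·CAC·CAC·B·ACB·BD·CAC·CAC·B·CAC·B·ACB·BD·CAC·CAC·B·BD·ACB·BD·BD·ACB·BD·CAC·ACB·BD·CAC·CAC·B·BD·ACB·BD·BD·ACB·BD·CAC
    A ↦ ACB
    B ↦ CAC
    C ↦ BD
    D ↦ B

A->ACB, B->CAC, C->BD, D->B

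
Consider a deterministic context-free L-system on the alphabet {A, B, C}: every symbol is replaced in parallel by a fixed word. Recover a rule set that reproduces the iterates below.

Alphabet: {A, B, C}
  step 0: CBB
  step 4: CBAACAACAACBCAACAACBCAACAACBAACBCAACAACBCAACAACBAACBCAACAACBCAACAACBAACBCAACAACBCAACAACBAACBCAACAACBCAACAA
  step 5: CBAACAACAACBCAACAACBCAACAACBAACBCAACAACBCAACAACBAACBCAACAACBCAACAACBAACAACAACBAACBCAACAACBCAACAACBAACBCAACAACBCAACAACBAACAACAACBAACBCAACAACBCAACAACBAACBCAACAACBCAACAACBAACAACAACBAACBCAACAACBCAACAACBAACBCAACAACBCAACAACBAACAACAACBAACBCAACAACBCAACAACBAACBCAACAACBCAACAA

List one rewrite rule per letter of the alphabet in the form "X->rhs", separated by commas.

A->CAA, B->AA, C->CB

  step 4 ⇒ step 5: CBAACAACAACBCAACAACBCAACAACBAACBCAACAACBCAACAACBAACBCAACAACBCAACAACBAACBCAACAACBCAACAACBAACBCAACAACBCAACAA ⇒ CB·AA·CAA·CAA·CB·CAA·CAA·CB·CAA·CAA·CB·AA·CB·CAA·CAA·CB·CAA·CAA·CB·AA·CB·CAA·CAA·CB·CAA·CAA·CB·AA·CAA·CAA·CB·AA·CB·CAA·CAA·CB·CAA·CAA·CB·AA·CB·CAA·CAA·CB·CAA·CAA·CB·AA·CAA·CAA·CB·AA·CB·CAA·CAA·CB·CAA·CAA·CB·AA·CB·CAA·CAA·CB·CAA·CAA·CB·AA·CAA·CAA·CB·AA·CB·CAA·CAA·CB·CAA·CAA·CB·AA·CB·CAA·CAA·CB·CAA·CAA·CB·AA·CAA·CAA·CB·AA·CB·CAA·CAA·CB·CAA·CAA·CB·AA·CB·CAA·CAA·CB·CAA·CAA
    A ↦ CAA
    B ↦ AA
    C ↦ CB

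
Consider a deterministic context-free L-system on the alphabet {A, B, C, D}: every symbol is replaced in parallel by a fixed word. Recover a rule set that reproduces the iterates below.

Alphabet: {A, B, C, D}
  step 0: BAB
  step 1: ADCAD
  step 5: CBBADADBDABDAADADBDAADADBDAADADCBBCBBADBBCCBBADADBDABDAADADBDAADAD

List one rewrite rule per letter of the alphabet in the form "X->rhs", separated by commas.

A->C, B->AD, C->BDA, D->BB

  step 0 ⇒ step 1: BAB ⇒ AD·C·AD
    A ↦ C
    B ↦ AD
    C ↦ BDA  (constrained at step 1)
    D ↦ BB  (constrained at step 1)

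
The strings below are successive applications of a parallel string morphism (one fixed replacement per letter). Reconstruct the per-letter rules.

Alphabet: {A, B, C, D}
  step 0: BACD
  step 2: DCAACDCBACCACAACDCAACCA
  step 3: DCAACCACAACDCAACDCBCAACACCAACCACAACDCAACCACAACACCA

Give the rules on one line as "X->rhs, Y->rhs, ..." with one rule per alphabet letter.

  step 2 ⇒ step 3: DCAACDCBACCACAACDCAACCA ⇒ DCA·AC·CA·CA·AC·DCA·AC·DCB·CA·AC·AC·CA·AC·CA·CA·AC·DCA·AC·CA·CA·AC·AC·CA
    A ↦ CA
    B ↦ DCB
    C ↦ AC
    D ↦ DCA

A->CA, B->DCB, C->AC, D->DCA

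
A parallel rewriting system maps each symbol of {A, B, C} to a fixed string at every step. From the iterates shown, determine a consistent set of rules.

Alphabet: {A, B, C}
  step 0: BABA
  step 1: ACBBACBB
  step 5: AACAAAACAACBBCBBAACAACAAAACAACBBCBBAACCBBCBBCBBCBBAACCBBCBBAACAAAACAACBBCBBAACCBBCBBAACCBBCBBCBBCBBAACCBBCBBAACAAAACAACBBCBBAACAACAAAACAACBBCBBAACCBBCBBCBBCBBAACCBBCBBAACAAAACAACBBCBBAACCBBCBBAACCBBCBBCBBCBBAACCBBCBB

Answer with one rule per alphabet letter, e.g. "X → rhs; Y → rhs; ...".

A->CBB, B->A, C->AAC

  step 0 ⇒ step 1: BABA ⇒ A·CBB·A·CBB
    A ↦ CBB
    B ↦ A
    C ↦ AAC  (constrained at step 1)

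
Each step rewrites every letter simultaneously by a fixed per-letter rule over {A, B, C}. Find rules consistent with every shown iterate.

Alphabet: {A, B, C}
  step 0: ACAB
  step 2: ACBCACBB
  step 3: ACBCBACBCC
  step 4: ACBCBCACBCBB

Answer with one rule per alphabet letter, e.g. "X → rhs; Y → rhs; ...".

A->AC, B->C, C->B

  step 3 ⇒ step 4: ACBCBACBCC ⇒ AC·B·C·B·C·AC·B·C·B·B
    A ↦ AC
    B ↦ C
    C ↦ B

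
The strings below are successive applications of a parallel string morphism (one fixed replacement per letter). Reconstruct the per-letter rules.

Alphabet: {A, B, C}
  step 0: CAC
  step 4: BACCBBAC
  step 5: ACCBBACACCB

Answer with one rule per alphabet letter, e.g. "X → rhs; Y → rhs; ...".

  step 4 ⇒ step 5: BACCBBAC ⇒ AC·C·B·B·AC·AC·C·B
    A ↦ C
    B ↦ AC
    C ↦ B

A->C, B->AC, C->B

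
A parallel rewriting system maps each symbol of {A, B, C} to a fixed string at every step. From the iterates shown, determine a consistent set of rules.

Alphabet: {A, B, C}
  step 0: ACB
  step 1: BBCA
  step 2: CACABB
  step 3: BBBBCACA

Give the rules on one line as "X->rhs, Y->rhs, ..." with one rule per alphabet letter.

  step 2 ⇒ step 3: CACABB ⇒ B·B·B·B·CA·CA
    A ↦ B
    B ↦ CA
    C ↦ B

A->B, B->CA, C->B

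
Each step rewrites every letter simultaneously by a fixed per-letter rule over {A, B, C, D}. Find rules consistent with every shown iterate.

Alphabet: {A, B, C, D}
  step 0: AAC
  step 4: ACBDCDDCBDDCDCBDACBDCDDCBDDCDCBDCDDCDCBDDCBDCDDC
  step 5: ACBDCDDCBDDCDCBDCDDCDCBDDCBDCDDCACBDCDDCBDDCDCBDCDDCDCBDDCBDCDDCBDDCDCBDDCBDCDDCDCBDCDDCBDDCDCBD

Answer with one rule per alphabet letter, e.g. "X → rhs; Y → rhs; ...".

  step 4 ⇒ step 5: ACBDCDDCBDDCDCBDACBDCDDCBDDCDCBDCDDCDCBDDCBDCDDC ⇒ AC·BD·CD·DC·BD·DC·DC·BD·CD·DC·DC·BD·DC·BD·CD·DC·AC·BD·CD·DC·BD·DC·DC·BD·CD·DC·DC·BD·DC·BD·CD·DC·BD·DC·DC·BD·DC·BD·CD·DC·DC·BD·CD·DC·BD·DC·DC·BD
    A ↦ AC
    B ↦ CD
    C ↦ BD
    D ↦ DC

A->AC, B->CD, C->BD, D->DC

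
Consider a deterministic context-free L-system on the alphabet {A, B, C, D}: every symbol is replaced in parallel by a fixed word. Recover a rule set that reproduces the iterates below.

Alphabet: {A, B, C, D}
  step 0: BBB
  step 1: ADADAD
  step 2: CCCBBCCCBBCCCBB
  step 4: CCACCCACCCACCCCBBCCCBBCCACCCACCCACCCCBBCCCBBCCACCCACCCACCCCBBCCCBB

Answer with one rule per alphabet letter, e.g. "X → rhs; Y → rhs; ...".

A->CC, B->AD, C->AC, D->CBB

  step 1 ⇒ step 2: ADADAD ⇒ CC·CBB·CC·CBB·CC·CBB
    A ↦ CC
    D ↦ CBB
  step 0 ⇒ step 1: BBB ⇒ AD·AD·AD
    B ↦ AD
    C ↦ AC  (constrained at step 2)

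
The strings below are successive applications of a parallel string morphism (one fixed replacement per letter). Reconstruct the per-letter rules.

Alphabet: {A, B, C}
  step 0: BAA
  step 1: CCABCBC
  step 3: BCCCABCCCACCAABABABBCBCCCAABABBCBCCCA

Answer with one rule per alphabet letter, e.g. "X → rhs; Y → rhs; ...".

A->BC, B->CCA, C->AB

  step 0 ⇒ step 1: BAA ⇒ CCA·BC·BC
    A ↦ BC
    B ↦ CCA
    C ↦ AB  (constrained at step 1)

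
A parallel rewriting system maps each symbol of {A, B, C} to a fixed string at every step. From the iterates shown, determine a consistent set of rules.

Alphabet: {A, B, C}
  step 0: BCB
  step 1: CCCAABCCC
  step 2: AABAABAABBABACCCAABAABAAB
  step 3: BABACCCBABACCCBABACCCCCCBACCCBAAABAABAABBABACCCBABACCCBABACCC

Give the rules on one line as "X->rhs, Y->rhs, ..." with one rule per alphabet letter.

  step 2 ⇒ step 3: AABAABAABBABACCCAABAABAAB ⇒ BA·BA·CCC·BA·BA·CCC·BA·BA·CCC·CCC·BA·CCC·BA·AAB·AAB·AAB·BA·BA·CCC·BA·BA·CCC·BA·BA·CCC
    A ↦ BA
    B ↦ CCC
    C ↦ AAB

A->BA, B->CCC, C->AAB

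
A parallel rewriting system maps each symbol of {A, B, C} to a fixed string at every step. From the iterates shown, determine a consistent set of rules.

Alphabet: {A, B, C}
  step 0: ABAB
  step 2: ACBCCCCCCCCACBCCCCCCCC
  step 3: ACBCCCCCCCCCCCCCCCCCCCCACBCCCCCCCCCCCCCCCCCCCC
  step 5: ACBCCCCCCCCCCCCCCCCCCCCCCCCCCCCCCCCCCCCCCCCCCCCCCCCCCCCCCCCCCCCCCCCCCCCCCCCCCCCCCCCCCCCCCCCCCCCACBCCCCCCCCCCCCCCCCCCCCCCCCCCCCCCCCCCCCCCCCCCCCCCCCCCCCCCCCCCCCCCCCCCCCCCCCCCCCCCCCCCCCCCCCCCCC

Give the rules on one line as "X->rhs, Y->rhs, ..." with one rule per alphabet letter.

  step 2 ⇒ step 3: ACBCCCCCCCCACBCCCCCCCC ⇒ ACB·CC·CC·CC·CC·CC·CC·CC·CC·CC·CC·ACB·CC·CC·CC·CC·CC·CC·CC·CC·CC·CC
    A ↦ ACB
    B ↦ CC
    C ↦ CC

A->ACB, B->CC, C->CC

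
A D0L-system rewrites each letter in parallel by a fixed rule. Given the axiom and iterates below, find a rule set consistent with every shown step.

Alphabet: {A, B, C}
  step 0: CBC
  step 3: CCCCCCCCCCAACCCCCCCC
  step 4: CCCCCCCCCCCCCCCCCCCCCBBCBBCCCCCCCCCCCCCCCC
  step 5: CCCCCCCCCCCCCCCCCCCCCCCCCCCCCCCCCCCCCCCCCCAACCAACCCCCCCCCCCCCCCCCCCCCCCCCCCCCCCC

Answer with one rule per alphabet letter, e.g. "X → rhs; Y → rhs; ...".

A->CBB, B->A, C->CC

  step 4 ⇒ step 5: CCCCCCCCCCCCCCCCCCCCCBBCBBCCCCCCCCCCCCCCCC ⇒ CC·CC·CC·CC·CC·CC·CC·CC·CC·CC·CC·CC·CC·CC·CC·CC·CC·CC·CC·CC·CC·A·A·CC·A·A·CC·CC·CC·CC·CC·CC·CC·CC·CC·CC·CC·CC·CC·CC·CC·CC
    B ↦ A
    C ↦ CC
  step 3 ⇒ step 4: CCCCCCCCCCAACCCCCCCC ⇒ CC·CC·CC·CC·CC·CC·CC·CC·CC·CC·CBB·CBB·CC·CC·CC·CC·CC·CC·CC·CC
    A ↦ CBB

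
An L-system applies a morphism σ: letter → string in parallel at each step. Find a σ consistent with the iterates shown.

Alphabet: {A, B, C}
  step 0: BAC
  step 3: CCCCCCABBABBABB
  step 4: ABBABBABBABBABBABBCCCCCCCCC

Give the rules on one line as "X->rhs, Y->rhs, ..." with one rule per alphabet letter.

A->C, B->C, C->ABB

  step 3 ⇒ step 4: CCCCCCABBABBABB ⇒ ABB·ABB·ABB·ABB·ABB·ABB·C·C·C·C·C·C·C·C·C
    A ↦ C
    B ↦ C
    C ↦ ABB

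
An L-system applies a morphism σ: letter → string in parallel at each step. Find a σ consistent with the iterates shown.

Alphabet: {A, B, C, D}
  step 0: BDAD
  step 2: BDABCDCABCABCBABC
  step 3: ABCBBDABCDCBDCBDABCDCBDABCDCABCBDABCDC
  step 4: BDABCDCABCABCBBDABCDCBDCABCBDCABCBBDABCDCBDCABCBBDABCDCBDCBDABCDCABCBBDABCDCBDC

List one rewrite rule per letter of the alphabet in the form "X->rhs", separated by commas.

A->BD, B->ABC, C->DC, D->B

  step 3 ⇒ step 4: ABCBBDABCDCBDCBDABCDCBDABCDCABCBDABCDC ⇒ BD·ABC·DC·ABC·ABC·B·BD·ABC·DC·B·DC·ABC·B·DC·ABC·B·BD·ABC·DC·B·DC·ABC·B·BD·ABC·DC·B·DC·BD·ABC·DC·ABC·B·BD·ABC·DC·B·DC
    A ↦ BD
    B ↦ ABC
    C ↦ DC
    D ↦ B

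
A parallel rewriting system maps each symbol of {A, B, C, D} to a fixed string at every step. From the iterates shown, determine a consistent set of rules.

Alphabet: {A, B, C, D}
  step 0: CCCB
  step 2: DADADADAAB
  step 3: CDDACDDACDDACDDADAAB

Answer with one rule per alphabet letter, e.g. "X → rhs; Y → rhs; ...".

A->DA, B->AB, C->A, D->CD

  step 2 ⇒ step 3: DADADADAAB ⇒ CD·DA·CD·DA·CD·DA·CD·DA·DA·AB
    A ↦ DA
    B ↦ AB
    D ↦ CD
    C ↦ A  (constrained at step 0)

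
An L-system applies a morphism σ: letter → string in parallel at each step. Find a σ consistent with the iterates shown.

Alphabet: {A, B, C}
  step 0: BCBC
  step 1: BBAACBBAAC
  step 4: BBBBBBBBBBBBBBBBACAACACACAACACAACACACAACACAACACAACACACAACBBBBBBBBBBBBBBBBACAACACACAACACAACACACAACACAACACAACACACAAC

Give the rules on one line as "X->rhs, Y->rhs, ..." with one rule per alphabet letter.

  step 0 ⇒ step 1: BCBC ⇒ BB·AAC·BB·AAC
    B ↦ BB
    C ↦ AAC
    A ↦ AC  (constrained at step 1)

A->AC, B->BB, C->AAC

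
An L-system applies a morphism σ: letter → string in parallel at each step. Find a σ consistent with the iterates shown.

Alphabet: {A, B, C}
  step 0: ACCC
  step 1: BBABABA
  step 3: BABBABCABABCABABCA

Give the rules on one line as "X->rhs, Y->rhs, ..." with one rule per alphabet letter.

  step 0 ⇒ step 1: ACCC ⇒ B·BA·BA·BA
    A ↦ B
    C ↦ BA
    B ↦ CA  (constrained at step 1)

A->B, B->CA, C->BA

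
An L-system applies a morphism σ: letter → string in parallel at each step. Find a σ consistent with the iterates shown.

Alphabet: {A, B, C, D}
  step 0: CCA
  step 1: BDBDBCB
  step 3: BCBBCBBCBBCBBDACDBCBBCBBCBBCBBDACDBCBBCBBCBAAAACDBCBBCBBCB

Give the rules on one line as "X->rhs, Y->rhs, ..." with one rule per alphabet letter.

  step 0 ⇒ step 1: CCA ⇒ BD·BD·BCB
    A ↦ BCB
    C ↦ BD
    B ↦ AAA  (constrained at step 1)
    D ↦ ACD  (constrained at step 1)

A->BCB, B->AAA, C->BD, D->ACD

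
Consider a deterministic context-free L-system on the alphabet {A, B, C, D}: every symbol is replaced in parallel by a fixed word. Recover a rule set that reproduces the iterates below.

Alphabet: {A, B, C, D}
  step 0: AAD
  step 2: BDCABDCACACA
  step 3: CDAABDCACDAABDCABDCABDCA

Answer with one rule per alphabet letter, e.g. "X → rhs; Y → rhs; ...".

A->CA, B->CD, C->BD, D->AA

  step 2 ⇒ step 3: BDCABDCACACA ⇒ CD·AA·BD·CA·CD·AA·BD·CA·BD·CA·BD·CA
    A ↦ CA
    B ↦ CD
    C ↦ BD
    D ↦ AA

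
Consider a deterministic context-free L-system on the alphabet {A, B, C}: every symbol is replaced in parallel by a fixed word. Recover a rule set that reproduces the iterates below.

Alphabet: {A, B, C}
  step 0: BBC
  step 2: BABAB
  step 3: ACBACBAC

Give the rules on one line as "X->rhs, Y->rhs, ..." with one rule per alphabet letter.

  step 2 ⇒ step 3: BABAB ⇒ AC·B·AC·B·AC
    A ↦ B
    B ↦ AC
    C ↦ A  (constrained at step 0)

A->B, B->AC, C->A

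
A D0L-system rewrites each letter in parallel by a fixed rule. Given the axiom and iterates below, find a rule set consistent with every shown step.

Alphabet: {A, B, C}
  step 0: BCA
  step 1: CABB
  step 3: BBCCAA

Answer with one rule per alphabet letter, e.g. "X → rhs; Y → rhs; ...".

  step 0 ⇒ step 1: BCA ⇒ C·A·BB
    A ↦ BB
    B ↦ C
    C ↦ A

A->BB, B->C, C->A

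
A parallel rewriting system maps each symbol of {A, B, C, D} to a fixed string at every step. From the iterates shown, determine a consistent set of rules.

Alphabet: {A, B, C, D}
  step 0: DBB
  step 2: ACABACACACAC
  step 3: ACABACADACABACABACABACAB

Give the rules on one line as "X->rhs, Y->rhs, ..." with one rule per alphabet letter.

  step 2 ⇒ step 3: ACABACACACAC ⇒ AC·AB·AC·AD·AC·AB·AC·AB·AC·AB·AC·AB
    A ↦ AC
    B ↦ AD
    C ↦ AB
    D ↦ AC  (constrained at step 0)

A->AC, B->AD, C->AB, D->AC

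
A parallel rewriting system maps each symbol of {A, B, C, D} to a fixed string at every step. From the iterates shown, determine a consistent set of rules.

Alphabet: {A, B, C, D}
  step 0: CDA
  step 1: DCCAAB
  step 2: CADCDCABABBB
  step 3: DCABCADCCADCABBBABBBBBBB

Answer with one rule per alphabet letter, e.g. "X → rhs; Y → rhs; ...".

  step 2 ⇒ step 3: CADCDCABABBB ⇒ DC·AB·CA·DC·CA·DC·AB·BB·AB·BB·BB·BB
    A ↦ AB
    B ↦ BB
    C ↦ DC
    D ↦ CA

A->AB, B->BB, C->DC, D->CA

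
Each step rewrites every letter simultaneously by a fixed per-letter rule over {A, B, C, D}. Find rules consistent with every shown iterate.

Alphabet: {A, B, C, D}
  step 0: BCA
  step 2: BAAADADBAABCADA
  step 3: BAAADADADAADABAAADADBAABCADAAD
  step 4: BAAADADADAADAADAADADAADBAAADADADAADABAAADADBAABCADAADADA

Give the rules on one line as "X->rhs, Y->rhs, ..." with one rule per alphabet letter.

A->AD, B->BAA, C->BC, D->A

  step 3 ⇒ step 4: BAAADADADAADABAAADADBAABCADAAD ⇒ BAA·AD·AD·AD·A·AD·A·AD·A·AD·AD·A·AD·BAA·AD·AD·AD·A·AD·A·BAA·AD·AD·BAA·BC·AD·A·AD·AD·A
    A ↦ AD
    B ↦ BAA
    C ↦ BC
    D ↦ A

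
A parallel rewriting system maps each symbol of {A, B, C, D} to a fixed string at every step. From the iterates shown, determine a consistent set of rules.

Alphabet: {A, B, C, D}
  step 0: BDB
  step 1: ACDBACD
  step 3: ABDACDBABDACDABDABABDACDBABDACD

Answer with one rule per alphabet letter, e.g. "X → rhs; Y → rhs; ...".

A->ABD, B->ACD, C->A, D->B

  step 0 ⇒ step 1: BDB ⇒ ACD·B·ACD
    B ↦ ACD
    D ↦ B
    A ↦ ABD  (constrained at step 1)
    C ↦ A  (constrained at step 1)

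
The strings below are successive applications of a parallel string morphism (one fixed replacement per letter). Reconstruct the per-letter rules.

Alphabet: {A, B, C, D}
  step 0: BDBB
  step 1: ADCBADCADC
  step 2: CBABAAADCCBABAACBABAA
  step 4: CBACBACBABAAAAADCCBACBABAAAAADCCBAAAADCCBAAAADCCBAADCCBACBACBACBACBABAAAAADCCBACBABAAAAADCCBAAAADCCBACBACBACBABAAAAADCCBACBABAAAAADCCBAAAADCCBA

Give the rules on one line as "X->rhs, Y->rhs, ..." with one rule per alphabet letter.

  step 1 ⇒ step 2: ADCBADCADC ⇒ CBA·B·AA·ADC·CBA·B·AA·CBA·B·AA
    A ↦ CBA
    B ↦ ADC
    C ↦ AA
    D ↦ B

A->CBA, B->ADC, C->AA, D->B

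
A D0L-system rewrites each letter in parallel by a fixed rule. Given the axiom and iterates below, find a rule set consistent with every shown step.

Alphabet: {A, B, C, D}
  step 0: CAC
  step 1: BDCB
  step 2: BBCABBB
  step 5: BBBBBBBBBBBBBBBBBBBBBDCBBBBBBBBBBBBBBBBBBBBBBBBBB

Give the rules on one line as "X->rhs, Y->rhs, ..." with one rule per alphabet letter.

  step 1 ⇒ step 2: BDCB ⇒ BB·CA·B·BB
    B ↦ BB
    C ↦ B
    D ↦ CA
  step 0 ⇒ step 1: CAC ⇒ B·DC·B
    A ↦ DC

A->DC, B->BB, C->B, D->CA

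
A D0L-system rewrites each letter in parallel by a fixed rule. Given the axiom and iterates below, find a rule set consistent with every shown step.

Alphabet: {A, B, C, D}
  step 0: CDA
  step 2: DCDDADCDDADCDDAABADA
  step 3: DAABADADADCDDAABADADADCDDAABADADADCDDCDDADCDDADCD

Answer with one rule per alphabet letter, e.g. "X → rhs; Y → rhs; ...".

A->DCD, B->DA, C->ABA, D->DA

  step 2 ⇒ step 3: DCDDADCDDADCDDAABADA ⇒ DA·ABA·DA·DA·DCD·DA·ABA·DA·DA·DCD·DA·ABA·DA·DA·DCD·DCD·DA·DCD·DA·DCD
    A ↦ DCD
    B ↦ DA
    C ↦ ABA
    D ↦ DA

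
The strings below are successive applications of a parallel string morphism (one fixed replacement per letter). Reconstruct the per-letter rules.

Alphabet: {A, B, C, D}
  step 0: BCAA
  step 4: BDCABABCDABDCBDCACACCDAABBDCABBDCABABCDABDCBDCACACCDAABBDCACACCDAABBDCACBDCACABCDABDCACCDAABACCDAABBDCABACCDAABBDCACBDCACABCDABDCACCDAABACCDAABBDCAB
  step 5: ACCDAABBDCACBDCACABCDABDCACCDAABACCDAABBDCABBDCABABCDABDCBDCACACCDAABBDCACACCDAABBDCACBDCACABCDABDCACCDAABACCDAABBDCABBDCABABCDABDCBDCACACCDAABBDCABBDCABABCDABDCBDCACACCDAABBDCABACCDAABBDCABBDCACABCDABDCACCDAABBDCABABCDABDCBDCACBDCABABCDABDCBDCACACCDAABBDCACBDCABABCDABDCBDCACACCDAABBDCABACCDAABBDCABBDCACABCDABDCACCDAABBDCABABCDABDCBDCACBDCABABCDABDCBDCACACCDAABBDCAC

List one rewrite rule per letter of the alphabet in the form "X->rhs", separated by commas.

A->BDC, B->AC, C->AB, D->CDA

  step 4 ⇒ step 5: BDCABABCDABDCBDCACACCDAABBDCABBDCABABCDABDCBDCACACCDAABBDCACACCDAABBDCACBDCACABCDABDCACCDAABACCDAABBDCABACCDAABBDCACBDCACABCDABDCACCDAABACCDAABBDCAB ⇒ AC·CDA·AB·BDC·AC·BDC·AC·AB·CDA·BDC·AC·CDA·AB·AC·CDA·AB·BDC·AB·BDC·AB·AB·CDA·BDC·BDC·AC·AC·CDA·AB·BDC·AC·AC·CDA·AB·BDC·AC·BDC·AC·AB·CDA·BDC·AC·CDA·AB·AC·CDA·AB·BDC·AB·BDC·AB·AB·CDA·BDC·BDC·AC·AC·CDA·AB·BDC·AB·BDC·AB·AB·CDA·BDC·BDC·AC·AC·CDA·AB·BDC·AB·AC·CDA·AB·BDC·AB·BDC·AC·AB·CDA·BDC·AC·CDA·AB·BDC·AB·AB·CDA·BDC·BDC·AC·BDC·AB·AB·CDA·BDC·BDC·AC·AC·CDA·AB·BDC·AC·BDC·AB·AB·CDA·BDC·BDC·AC·AC·CDA·AB·BDC·AB·AC·CDA·AB·BDC·AB·BDC·AC·AB·CDA·BDC·AC·CDA·AB·BDC·AB·AB·CDA·BDC·BDC·AC·BDC·AB·AB·CDA·BDC·BDC·AC·AC·CDA·AB·BDC·AC
    A ↦ BDC
    B ↦ AC
    C ↦ AB
    D ↦ CDA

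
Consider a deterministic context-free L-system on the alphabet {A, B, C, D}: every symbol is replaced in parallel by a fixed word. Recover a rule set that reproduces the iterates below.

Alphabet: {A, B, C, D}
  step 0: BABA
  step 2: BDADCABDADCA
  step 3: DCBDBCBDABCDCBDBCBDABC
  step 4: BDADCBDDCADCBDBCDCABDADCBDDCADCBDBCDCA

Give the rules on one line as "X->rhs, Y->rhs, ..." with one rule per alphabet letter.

A->BC, B->DC, C->A, D->BD

  step 3 ⇒ step 4: DCBDBCBDABCDCBDBCBDABC ⇒ BD·A·DC·BD·DC·A·DC·BD·BC·DC·A·BD·A·DC·BD·DC·A·DC·BD·BC·DC·A
    A ↦ BC
    B ↦ DC
    C ↦ A
    D ↦ BD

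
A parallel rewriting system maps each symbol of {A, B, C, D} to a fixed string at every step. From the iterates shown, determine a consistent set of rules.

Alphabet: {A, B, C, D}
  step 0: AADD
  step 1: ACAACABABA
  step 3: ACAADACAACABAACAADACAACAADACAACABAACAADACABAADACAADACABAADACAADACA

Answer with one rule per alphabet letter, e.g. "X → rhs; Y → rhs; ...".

  step 0 ⇒ step 1: AADD ⇒ ACA·ACA·BA·BA
    A ↦ ACA
    D ↦ BA
    B ↦ DC  (constrained at step 1)
    C ↦ AD  (constrained at step 1)

A->ACA, B->DC, C->AD, D->BA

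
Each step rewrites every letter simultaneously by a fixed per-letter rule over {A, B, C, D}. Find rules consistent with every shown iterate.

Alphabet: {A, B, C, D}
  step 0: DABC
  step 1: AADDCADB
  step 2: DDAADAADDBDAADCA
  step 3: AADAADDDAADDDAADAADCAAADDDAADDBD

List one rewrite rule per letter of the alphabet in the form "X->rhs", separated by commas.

  step 2 ⇒ step 3: DDAADAADDBDAADCA ⇒ AAD·AAD·D·D·AAD·D·D·AAD·AAD·CA·AAD·D·D·AAD·DB·D
    A ↦ D
    B ↦ CA
    C ↦ DB
    D ↦ AAD

A->D, B->CA, C->DB, D->AAD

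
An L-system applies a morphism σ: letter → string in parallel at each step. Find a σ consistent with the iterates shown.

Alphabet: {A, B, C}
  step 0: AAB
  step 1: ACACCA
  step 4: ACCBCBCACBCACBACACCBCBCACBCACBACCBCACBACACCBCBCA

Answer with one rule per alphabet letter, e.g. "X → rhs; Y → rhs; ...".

A->AC, B->CA, C->CB

  step 0 ⇒ step 1: AAB ⇒ AC·AC·CA
    A ↦ AC
    B ↦ CA
    C ↦ CB  (constrained at step 1)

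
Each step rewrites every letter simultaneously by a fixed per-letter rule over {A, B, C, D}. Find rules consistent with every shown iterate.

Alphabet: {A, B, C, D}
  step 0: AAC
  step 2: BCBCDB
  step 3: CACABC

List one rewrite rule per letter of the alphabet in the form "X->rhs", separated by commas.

  step 2 ⇒ step 3: BCBCDB ⇒ C·A·C·A·B·C
    B ↦ C
    C ↦ A
    D ↦ B
    A ↦ DB  (constrained at step 0)

A->DB, B->C, C->A, D->B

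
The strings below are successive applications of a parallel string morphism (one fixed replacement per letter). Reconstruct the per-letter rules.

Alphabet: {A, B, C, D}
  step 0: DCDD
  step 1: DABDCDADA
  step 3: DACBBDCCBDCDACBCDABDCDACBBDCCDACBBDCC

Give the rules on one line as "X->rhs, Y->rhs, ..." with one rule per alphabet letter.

  step 0 ⇒ step 1: DCDD ⇒ DA·BDC·DA·DA
    C ↦ BDC
    D ↦ DA
    A ↦ CB  (constrained at step 1)
    B ↦ C  (constrained at step 1)

A->CB, B->C, C->BDC, D->DA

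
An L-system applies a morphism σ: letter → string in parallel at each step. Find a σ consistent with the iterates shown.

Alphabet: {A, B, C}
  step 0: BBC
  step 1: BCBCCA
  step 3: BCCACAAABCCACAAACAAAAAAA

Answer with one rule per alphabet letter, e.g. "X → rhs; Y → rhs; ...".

A->AA, B->BC, C->CA

  step 0 ⇒ step 1: BBC ⇒ BC·BC·CA
    B ↦ BC
    C ↦ CA
    A ↦ AA  (constrained at step 1)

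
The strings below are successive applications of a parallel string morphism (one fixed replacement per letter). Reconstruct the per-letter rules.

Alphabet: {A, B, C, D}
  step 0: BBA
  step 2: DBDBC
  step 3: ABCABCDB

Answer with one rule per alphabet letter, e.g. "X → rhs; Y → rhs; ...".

  step 2 ⇒ step 3: DBDBC ⇒ AB·C·AB·C·DB
    B ↦ C
    C ↦ DB
    D ↦ AB
    A ↦ B  (constrained at step 0)

A->B, B->C, C->DB, D->AB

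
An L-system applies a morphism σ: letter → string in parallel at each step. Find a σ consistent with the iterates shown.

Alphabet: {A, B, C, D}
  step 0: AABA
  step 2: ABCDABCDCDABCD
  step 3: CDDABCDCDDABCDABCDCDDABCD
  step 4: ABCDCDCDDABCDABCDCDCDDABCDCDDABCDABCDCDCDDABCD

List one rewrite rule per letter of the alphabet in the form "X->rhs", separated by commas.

  step 3 ⇒ step 4: CDDABCDCDDABCDABCDCDDABCD ⇒ AB·CD·CD·CD·D·AB·CD·AB·CD·CD·CD·D·AB·CD·CD·D·AB·CD·AB·CD·CD·CD·D·AB·CD
    A ↦ CD
    B ↦ D
    C ↦ AB
    D ↦ CD

A->CD, B->D, C->AB, D->CD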